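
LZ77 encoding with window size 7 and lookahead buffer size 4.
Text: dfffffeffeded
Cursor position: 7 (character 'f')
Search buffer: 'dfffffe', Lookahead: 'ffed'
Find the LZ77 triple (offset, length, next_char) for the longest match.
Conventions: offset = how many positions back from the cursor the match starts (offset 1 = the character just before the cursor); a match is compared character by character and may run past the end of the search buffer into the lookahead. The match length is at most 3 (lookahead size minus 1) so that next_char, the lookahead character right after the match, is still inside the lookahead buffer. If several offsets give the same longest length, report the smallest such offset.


Try each offset into the search buffer:
  offset=1 (pos 6, char 'e'): match length 0
  offset=2 (pos 5, char 'f'): match length 1
  offset=3 (pos 4, char 'f'): match length 3
  offset=4 (pos 3, char 'f'): match length 2
  offset=5 (pos 2, char 'f'): match length 2
  offset=6 (pos 1, char 'f'): match length 2
  offset=7 (pos 0, char 'd'): match length 0
Longest match has length 3 at offset 3.
next_char = character at position 7 + 3 = 10 -> 'd'

Best match: offset=3, length=3 (matching 'ffe' starting at position 4)
LZ77 triple: (3, 3, 'd')


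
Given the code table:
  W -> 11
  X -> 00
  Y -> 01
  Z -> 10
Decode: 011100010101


Decoding:
01 -> Y
11 -> W
00 -> X
01 -> Y
01 -> Y
01 -> Y


Result: YWXYYY


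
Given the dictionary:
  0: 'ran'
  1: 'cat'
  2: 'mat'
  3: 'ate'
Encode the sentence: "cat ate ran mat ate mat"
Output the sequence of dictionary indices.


Look up each word in the dictionary:
  'cat' -> 1
  'ate' -> 3
  'ran' -> 0
  'mat' -> 2
  'ate' -> 3
  'mat' -> 2

Encoded: [1, 3, 0, 2, 3, 2]


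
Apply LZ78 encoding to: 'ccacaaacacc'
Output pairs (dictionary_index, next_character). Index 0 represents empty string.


LZ78 encoding steps:
Dictionary: {0: ''}
Step 1: w='' (idx 0), next='c' -> output (0, 'c'), add 'c' as idx 1
Step 2: w='c' (idx 1), next='a' -> output (1, 'a'), add 'ca' as idx 2
Step 3: w='ca' (idx 2), next='a' -> output (2, 'a'), add 'caa' as idx 3
Step 4: w='' (idx 0), next='a' -> output (0, 'a'), add 'a' as idx 4
Step 5: w='ca' (idx 2), next='c' -> output (2, 'c'), add 'cac' as idx 5
Step 6: w='c' (idx 1), end of input -> output (1, '')


Encoded: [(0, 'c'), (1, 'a'), (2, 'a'), (0, 'a'), (2, 'c'), (1, '')]


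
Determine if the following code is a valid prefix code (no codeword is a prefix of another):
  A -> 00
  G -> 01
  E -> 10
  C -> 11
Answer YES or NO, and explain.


Checking each pair (does one codeword prefix another?):
  A='00' vs G='01': no prefix
  A='00' vs E='10': no prefix
  A='00' vs C='11': no prefix
  G='01' vs A='00': no prefix
  G='01' vs E='10': no prefix
  G='01' vs C='11': no prefix
  E='10' vs A='00': no prefix
  E='10' vs G='01': no prefix
  E='10' vs C='11': no prefix
  C='11' vs A='00': no prefix
  C='11' vs G='01': no prefix
  C='11' vs E='10': no prefix
No violation found over all pairs.

YES -- this is a valid prefix code. No codeword is a prefix of any other codeword.


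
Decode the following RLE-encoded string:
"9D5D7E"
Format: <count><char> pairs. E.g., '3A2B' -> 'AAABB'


Expanding each <count><char> pair:
  9D -> 'DDDDDDDDD'
  5D -> 'DDDDD'
  7E -> 'EEEEEEE'

Decoded = DDDDDDDDDDDDDDEEEEEEE


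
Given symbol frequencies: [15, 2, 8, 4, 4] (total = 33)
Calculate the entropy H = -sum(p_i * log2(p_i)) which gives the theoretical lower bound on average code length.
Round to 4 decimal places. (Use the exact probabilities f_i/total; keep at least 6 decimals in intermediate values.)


Per-symbol terms -p_i * log2(p_i) with p_i = f_i/33:
  p = 15/33 = 0.454545: log2(p) = -1.137504, -p*log2(p) = 0.517047
  p = 2/33 = 0.060606: log2(p) = -4.044394, -p*log2(p) = 0.245115
  p = 8/33 = 0.242424: log2(p) = -2.044394, -p*log2(p) = 0.495611
  p = 4/33 = 0.121212: log2(p) = -3.044394, -p*log2(p) = 0.369017
  p = 4/33 = 0.121212: log2(p) = -3.044394, -p*log2(p) = 0.369017
H = 0.517047 + 0.245115 + 0.495611 + 0.369017 + 0.369017 = 1.995807

H = 1.9958 bits/symbol


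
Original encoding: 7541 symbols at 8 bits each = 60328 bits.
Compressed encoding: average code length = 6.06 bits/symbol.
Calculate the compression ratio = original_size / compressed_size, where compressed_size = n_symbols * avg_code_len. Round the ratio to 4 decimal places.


original_size = n_symbols * orig_bits = 7541 * 8 = 60328 bits
compressed_size = n_symbols * avg_code_len = 7541 * 6.06 = 45698.46 bits
ratio = original_size / compressed_size = 60328 / 45698.46 = 1.3201

Compression ratio = 1.3201


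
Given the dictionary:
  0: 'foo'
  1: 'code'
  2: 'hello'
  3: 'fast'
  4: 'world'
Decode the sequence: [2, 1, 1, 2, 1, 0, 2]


Look up each index in the dictionary:
  2 -> 'hello'
  1 -> 'code'
  1 -> 'code'
  2 -> 'hello'
  1 -> 'code'
  0 -> 'foo'
  2 -> 'hello'

Decoded: "hello code code hello code foo hello"


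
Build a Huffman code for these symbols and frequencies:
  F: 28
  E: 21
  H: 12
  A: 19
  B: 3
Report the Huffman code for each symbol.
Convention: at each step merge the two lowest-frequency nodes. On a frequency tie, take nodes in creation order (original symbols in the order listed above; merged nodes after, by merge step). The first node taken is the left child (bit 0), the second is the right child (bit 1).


Huffman tree construction:
Step 1: Merge B(3) + H(12) = 15
Step 2: Merge (B+H)(15) + A(19) = 34
Step 3: Merge E(21) + F(28) = 49
Step 4: Merge ((B+H)+A)(34) + (E+F)(49) = 83
Read each symbol's code off the tree from the root (left child = 0, right child = 1).

Codes:
  F: 11 (length 2)
  E: 10 (length 2)
  H: 001 (length 3)
  A: 01 (length 2)
  B: 000 (length 3)
Average code length: 181/83 = 2.1807 bits/symbol


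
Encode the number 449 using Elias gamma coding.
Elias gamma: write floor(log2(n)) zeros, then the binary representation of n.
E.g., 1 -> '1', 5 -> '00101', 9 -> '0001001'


num_bits = floor(log2(449)) + 1 = 9
leading_zeros = num_bits - 1 = 8
binary(449) = 111000001

Elias gamma(449) = '00000000' + '111000001' = 00000000111000001 (17 bits)


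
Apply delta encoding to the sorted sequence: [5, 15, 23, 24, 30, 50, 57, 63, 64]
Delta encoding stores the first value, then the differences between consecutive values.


First value: 5
Deltas:
  15 - 5 = 10
  23 - 15 = 8
  24 - 23 = 1
  30 - 24 = 6
  50 - 30 = 20
  57 - 50 = 7
  63 - 57 = 6
  64 - 63 = 1


Delta encoded: [5, 10, 8, 1, 6, 20, 7, 6, 1]


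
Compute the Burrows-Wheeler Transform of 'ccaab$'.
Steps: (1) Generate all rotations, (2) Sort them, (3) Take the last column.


Rotations (sorted):
  0: $ccaab -> last char: b
  1: aab$cc -> last char: c
  2: ab$cca -> last char: a
  3: b$ccaa -> last char: a
  4: caab$c -> last char: c
  5: ccaab$ -> last char: $


BWT = bcaac$


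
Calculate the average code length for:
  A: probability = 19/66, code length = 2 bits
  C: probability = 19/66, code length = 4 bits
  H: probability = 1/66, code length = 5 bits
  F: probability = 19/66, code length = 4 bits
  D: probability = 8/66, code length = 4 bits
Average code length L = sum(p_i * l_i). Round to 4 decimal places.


Weighted contributions p_i * l_i:
  A: (19/66) * 2 = 38/66
  C: (19/66) * 4 = 76/66
  H: (1/66) * 5 = 5/66
  F: (19/66) * 4 = 76/66
  D: (8/66) * 4 = 32/66
Sum = (38 + 76 + 5 + 76 + 32)/66 = 227/66

L = 227/66 = 3.4394 bits/symbol


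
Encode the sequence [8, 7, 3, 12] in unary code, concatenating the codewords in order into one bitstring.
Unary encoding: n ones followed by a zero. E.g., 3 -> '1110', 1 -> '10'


Encode each number as n ones followed by a terminating 0:
  8 -> 111111110 (9 bits)
  7 -> 11111110 (8 bits)
  3 -> 1110 (4 bits)
  12 -> 1111111111110 (13 bits)
Total length = 9 + 8 + 4 + 13 = 34 bits.

Unary([8, 7, 3, 12]) = 1111111101111111011101111111111110 (34 bits)


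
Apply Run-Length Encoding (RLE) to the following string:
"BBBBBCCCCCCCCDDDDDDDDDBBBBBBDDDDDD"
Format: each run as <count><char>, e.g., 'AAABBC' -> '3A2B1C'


Scanning runs left to right:
  i=0: run of 'B' x 5 -> '5B'
  i=5: run of 'C' x 8 -> '8C'
  i=13: run of 'D' x 9 -> '9D'
  i=22: run of 'B' x 6 -> '6B'
  i=28: run of 'D' x 6 -> '6D'

RLE = 5B8C9D6B6D


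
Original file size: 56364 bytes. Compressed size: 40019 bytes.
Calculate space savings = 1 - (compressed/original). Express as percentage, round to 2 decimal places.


ratio = compressed/original = 40019/56364 = 0.71001
savings = 1 - ratio = 1 - 0.71001 = 0.28999
as a percentage: 0.28999 * 100 = 29.0%

Space savings = 1 - 40019/56364 = 29.0%


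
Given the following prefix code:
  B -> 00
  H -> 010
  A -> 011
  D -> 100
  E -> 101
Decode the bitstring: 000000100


Decoding step by step:
Bits 00 -> B
Bits 00 -> B
Bits 00 -> B
Bits 100 -> D


Decoded message: BBBD


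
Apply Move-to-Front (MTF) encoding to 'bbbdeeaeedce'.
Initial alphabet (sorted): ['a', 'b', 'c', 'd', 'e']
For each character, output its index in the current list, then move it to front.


MTF encoding:
'b': index 1 in ['a', 'b', 'c', 'd', 'e'] -> ['b', 'a', 'c', 'd', 'e']
'b': index 0 in ['b', 'a', 'c', 'd', 'e'] -> ['b', 'a', 'c', 'd', 'e']
'b': index 0 in ['b', 'a', 'c', 'd', 'e'] -> ['b', 'a', 'c', 'd', 'e']
'd': index 3 in ['b', 'a', 'c', 'd', 'e'] -> ['d', 'b', 'a', 'c', 'e']
'e': index 4 in ['d', 'b', 'a', 'c', 'e'] -> ['e', 'd', 'b', 'a', 'c']
'e': index 0 in ['e', 'd', 'b', 'a', 'c'] -> ['e', 'd', 'b', 'a', 'c']
'a': index 3 in ['e', 'd', 'b', 'a', 'c'] -> ['a', 'e', 'd', 'b', 'c']
'e': index 1 in ['a', 'e', 'd', 'b', 'c'] -> ['e', 'a', 'd', 'b', 'c']
'e': index 0 in ['e', 'a', 'd', 'b', 'c'] -> ['e', 'a', 'd', 'b', 'c']
'd': index 2 in ['e', 'a', 'd', 'b', 'c'] -> ['d', 'e', 'a', 'b', 'c']
'c': index 4 in ['d', 'e', 'a', 'b', 'c'] -> ['c', 'd', 'e', 'a', 'b']
'e': index 2 in ['c', 'd', 'e', 'a', 'b'] -> ['e', 'c', 'd', 'a', 'b']


Output: [1, 0, 0, 3, 4, 0, 3, 1, 0, 2, 4, 2]


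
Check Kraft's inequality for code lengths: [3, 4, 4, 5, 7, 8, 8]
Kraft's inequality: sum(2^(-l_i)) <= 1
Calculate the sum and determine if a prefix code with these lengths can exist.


Sum = 2^(-3) + 2^(-4) + 2^(-4) + 2^(-5) + 2^(-7) + 2^(-8) + 2^(-8)
    = 0.125 + 0.0625 + 0.0625 + 0.03125 + 0.0078125 + 0.00390625 + 0.00390625
    = 76/256 = 0.296875
Since 0.296875 <= 1, Kraft's inequality IS satisfied.
A prefix code with these lengths CAN exist.

Kraft sum = 0.296875. Satisfied.


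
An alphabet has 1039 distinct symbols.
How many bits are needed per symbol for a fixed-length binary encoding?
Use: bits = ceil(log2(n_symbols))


log2(1039) = 10.021
Bracket: 2^10 = 1024 < 1039 <= 2^11 = 2048
So ceil(log2(1039)) = 11

bits = ceil(log2(1039)) = ceil(10.021) = 11 bits


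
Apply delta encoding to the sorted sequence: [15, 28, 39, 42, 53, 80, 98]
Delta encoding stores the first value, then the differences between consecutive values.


First value: 15
Deltas:
  28 - 15 = 13
  39 - 28 = 11
  42 - 39 = 3
  53 - 42 = 11
  80 - 53 = 27
  98 - 80 = 18


Delta encoded: [15, 13, 11, 3, 11, 27, 18]


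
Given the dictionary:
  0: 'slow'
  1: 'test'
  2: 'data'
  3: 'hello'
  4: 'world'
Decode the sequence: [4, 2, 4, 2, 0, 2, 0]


Look up each index in the dictionary:
  4 -> 'world'
  2 -> 'data'
  4 -> 'world'
  2 -> 'data'
  0 -> 'slow'
  2 -> 'data'
  0 -> 'slow'

Decoded: "world data world data slow data slow"


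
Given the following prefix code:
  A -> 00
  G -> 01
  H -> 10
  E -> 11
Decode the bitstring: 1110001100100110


Decoding step by step:
Bits 11 -> E
Bits 10 -> H
Bits 00 -> A
Bits 11 -> E
Bits 00 -> A
Bits 10 -> H
Bits 01 -> G
Bits 10 -> H


Decoded message: EHAEAHGH


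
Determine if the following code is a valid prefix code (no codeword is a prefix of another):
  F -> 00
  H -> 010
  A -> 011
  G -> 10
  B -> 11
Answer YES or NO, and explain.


Checking each pair (does one codeword prefix another?):
  F='00' vs H='010': no prefix
  F='00' vs A='011': no prefix
  F='00' vs G='10': no prefix
  F='00' vs B='11': no prefix
  H='010' vs F='00': no prefix
  H='010' vs A='011': no prefix
  H='010' vs G='10': no prefix
  H='010' vs B='11': no prefix
  A='011' vs F='00': no prefix
  A='011' vs H='010': no prefix
  A='011' vs G='10': no prefix
  A='011' vs B='11': no prefix
  G='10' vs F='00': no prefix
  G='10' vs H='010': no prefix
  G='10' vs A='011': no prefix
  G='10' vs B='11': no prefix
  B='11' vs F='00': no prefix
  B='11' vs H='010': no prefix
  B='11' vs A='011': no prefix
  B='11' vs G='10': no prefix
No violation found over all pairs.

YES -- this is a valid prefix code. No codeword is a prefix of any other codeword.


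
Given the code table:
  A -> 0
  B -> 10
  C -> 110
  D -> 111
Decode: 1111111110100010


Decoding:
111 -> D
111 -> D
111 -> D
0 -> A
10 -> B
0 -> A
0 -> A
10 -> B


Result: DDDABAAB


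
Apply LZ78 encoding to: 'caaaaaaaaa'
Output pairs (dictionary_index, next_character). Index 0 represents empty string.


LZ78 encoding steps:
Dictionary: {0: ''}
Step 1: w='' (idx 0), next='c' -> output (0, 'c'), add 'c' as idx 1
Step 2: w='' (idx 0), next='a' -> output (0, 'a'), add 'a' as idx 2
Step 3: w='a' (idx 2), next='a' -> output (2, 'a'), add 'aa' as idx 3
Step 4: w='aa' (idx 3), next='a' -> output (3, 'a'), add 'aaa' as idx 4
Step 5: w='aaa' (idx 4), end of input -> output (4, '')


Encoded: [(0, 'c'), (0, 'a'), (2, 'a'), (3, 'a'), (4, '')]


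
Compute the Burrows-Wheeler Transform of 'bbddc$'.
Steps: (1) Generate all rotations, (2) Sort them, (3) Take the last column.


Rotations (sorted):
  0: $bbddc -> last char: c
  1: bbddc$ -> last char: $
  2: bddc$b -> last char: b
  3: c$bbdd -> last char: d
  4: dc$bbd -> last char: d
  5: ddc$bb -> last char: b


BWT = c$bddb


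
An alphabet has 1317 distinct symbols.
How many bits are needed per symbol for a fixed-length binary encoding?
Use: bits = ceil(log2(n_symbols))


log2(1317) = 10.363
Bracket: 2^10 = 1024 < 1317 <= 2^11 = 2048
So ceil(log2(1317)) = 11

bits = ceil(log2(1317)) = ceil(10.363) = 11 bits


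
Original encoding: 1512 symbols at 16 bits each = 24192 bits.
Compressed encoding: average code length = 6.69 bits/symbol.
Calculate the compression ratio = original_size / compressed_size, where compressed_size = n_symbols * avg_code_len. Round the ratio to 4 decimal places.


original_size = n_symbols * orig_bits = 1512 * 16 = 24192 bits
compressed_size = n_symbols * avg_code_len = 1512 * 6.69 = 10115.28 bits
ratio = original_size / compressed_size = 24192 / 10115.28 = 2.3916

Compression ratio = 2.3916


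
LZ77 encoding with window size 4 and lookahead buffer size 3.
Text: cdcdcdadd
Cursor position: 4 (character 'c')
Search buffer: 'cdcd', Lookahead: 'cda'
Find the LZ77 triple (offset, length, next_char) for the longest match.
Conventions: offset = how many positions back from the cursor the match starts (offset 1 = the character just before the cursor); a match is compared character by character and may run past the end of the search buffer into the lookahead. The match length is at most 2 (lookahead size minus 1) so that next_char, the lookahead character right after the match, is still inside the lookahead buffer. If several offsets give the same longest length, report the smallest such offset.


Try each offset into the search buffer:
  offset=1 (pos 3, char 'd'): match length 0
  offset=2 (pos 2, char 'c'): match length 2
  offset=3 (pos 1, char 'd'): match length 0
  offset=4 (pos 0, char 'c'): match length 2
Longest match has length 2, found at offsets 2, 4; take the smallest, offset 2.
next_char = character at position 4 + 2 = 6 -> 'a'

Best match: offset=2, length=2 (matching 'cd' starting at position 2)
LZ77 triple: (2, 2, 'a')


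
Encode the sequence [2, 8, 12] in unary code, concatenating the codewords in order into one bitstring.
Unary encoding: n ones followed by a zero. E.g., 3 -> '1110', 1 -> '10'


Encode each number as n ones followed by a terminating 0:
  2 -> 110 (3 bits)
  8 -> 111111110 (9 bits)
  12 -> 1111111111110 (13 bits)
Total length = 3 + 9 + 13 = 25 bits.

Unary([2, 8, 12]) = 1101111111101111111111110 (25 bits)


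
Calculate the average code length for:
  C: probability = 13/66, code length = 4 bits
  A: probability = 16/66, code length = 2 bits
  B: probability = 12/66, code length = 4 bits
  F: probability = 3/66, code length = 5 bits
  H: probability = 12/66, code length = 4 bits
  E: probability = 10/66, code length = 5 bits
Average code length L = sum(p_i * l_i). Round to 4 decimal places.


Weighted contributions p_i * l_i:
  C: (13/66) * 4 = 52/66
  A: (16/66) * 2 = 32/66
  B: (12/66) * 4 = 48/66
  F: (3/66) * 5 = 15/66
  H: (12/66) * 4 = 48/66
  E: (10/66) * 5 = 50/66
Sum = (52 + 32 + 48 + 15 + 48 + 50)/66 = 245/66

L = 245/66 = 3.7121 bits/symbol


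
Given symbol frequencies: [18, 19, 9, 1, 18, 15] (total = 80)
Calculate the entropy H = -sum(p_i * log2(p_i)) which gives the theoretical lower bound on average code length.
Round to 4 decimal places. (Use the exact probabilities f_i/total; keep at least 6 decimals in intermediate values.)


Per-symbol terms -p_i * log2(p_i) with p_i = f_i/80:
  p = 18/80 = 0.225000: log2(p) = -2.152003, -p*log2(p) = 0.484201
  p = 19/80 = 0.237500: log2(p) = -2.074001, -p*log2(p) = 0.492575
  p = 9/80 = 0.112500: log2(p) = -3.152003, -p*log2(p) = 0.354600
  p = 1/80 = 0.012500: log2(p) = -6.321928, -p*log2(p) = 0.079024
  p = 18/80 = 0.225000: log2(p) = -2.152003, -p*log2(p) = 0.484201
  p = 15/80 = 0.187500: log2(p) = -2.415037, -p*log2(p) = 0.452820
H = 0.484201 + 0.492575 + 0.354600 + 0.079024 + 0.484201 + 0.452820 = 2.347421

H = 2.3474 bits/symbol


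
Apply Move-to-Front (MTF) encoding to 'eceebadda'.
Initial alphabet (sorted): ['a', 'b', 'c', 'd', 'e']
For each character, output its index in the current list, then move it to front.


MTF encoding:
'e': index 4 in ['a', 'b', 'c', 'd', 'e'] -> ['e', 'a', 'b', 'c', 'd']
'c': index 3 in ['e', 'a', 'b', 'c', 'd'] -> ['c', 'e', 'a', 'b', 'd']
'e': index 1 in ['c', 'e', 'a', 'b', 'd'] -> ['e', 'c', 'a', 'b', 'd']
'e': index 0 in ['e', 'c', 'a', 'b', 'd'] -> ['e', 'c', 'a', 'b', 'd']
'b': index 3 in ['e', 'c', 'a', 'b', 'd'] -> ['b', 'e', 'c', 'a', 'd']
'a': index 3 in ['b', 'e', 'c', 'a', 'd'] -> ['a', 'b', 'e', 'c', 'd']
'd': index 4 in ['a', 'b', 'e', 'c', 'd'] -> ['d', 'a', 'b', 'e', 'c']
'd': index 0 in ['d', 'a', 'b', 'e', 'c'] -> ['d', 'a', 'b', 'e', 'c']
'a': index 1 in ['d', 'a', 'b', 'e', 'c'] -> ['a', 'd', 'b', 'e', 'c']


Output: [4, 3, 1, 0, 3, 3, 4, 0, 1]


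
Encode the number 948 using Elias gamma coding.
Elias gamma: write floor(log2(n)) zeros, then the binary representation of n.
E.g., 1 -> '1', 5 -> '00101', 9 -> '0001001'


num_bits = floor(log2(948)) + 1 = 10
leading_zeros = num_bits - 1 = 9
binary(948) = 1110110100

Elias gamma(948) = '000000000' + '1110110100' = 0000000001110110100 (19 bits)


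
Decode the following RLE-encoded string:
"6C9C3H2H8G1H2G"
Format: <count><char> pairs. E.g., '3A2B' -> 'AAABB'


Expanding each <count><char> pair:
  6C -> 'CCCCCC'
  9C -> 'CCCCCCCCC'
  3H -> 'HHH'
  2H -> 'HH'
  8G -> 'GGGGGGGG'
  1H -> 'H'
  2G -> 'GG'

Decoded = CCCCCCCCCCCCCCCHHHHHGGGGGGGGHGG


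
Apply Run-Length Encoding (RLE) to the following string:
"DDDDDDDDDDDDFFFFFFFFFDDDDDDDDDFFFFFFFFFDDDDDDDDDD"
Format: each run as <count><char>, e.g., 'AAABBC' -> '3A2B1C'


Scanning runs left to right:
  i=0: run of 'D' x 12 -> '12D'
  i=12: run of 'F' x 9 -> '9F'
  i=21: run of 'D' x 9 -> '9D'
  i=30: run of 'F' x 9 -> '9F'
  i=39: run of 'D' x 10 -> '10D'

RLE = 12D9F9D9F10D


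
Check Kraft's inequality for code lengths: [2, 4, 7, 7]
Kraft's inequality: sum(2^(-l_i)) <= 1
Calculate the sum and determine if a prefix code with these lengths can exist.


Sum = 2^(-2) + 2^(-4) + 2^(-7) + 2^(-7)
    = 0.25 + 0.0625 + 0.0078125 + 0.0078125
    = 42/128 = 0.328125
Since 0.328125 <= 1, Kraft's inequality IS satisfied.
A prefix code with these lengths CAN exist.

Kraft sum = 0.328125. Satisfied.


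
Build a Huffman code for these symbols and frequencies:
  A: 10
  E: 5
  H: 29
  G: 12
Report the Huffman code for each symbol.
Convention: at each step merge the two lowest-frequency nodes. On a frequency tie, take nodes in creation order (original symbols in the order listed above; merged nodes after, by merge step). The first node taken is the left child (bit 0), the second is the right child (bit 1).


Huffman tree construction:
Step 1: Merge E(5) + A(10) = 15
Step 2: Merge G(12) + (E+A)(15) = 27
Step 3: Merge (G+(E+A))(27) + H(29) = 56
Read each symbol's code off the tree from the root (left child = 0, right child = 1).

Codes:
  A: 011 (length 3)
  E: 010 (length 3)
  H: 1 (length 1)
  G: 00 (length 2)
Average code length: 98/56 = 1.7500 bits/symbol


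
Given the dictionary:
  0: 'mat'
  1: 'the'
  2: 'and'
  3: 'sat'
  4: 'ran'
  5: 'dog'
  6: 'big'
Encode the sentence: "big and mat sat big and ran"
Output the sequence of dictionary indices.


Look up each word in the dictionary:
  'big' -> 6
  'and' -> 2
  'mat' -> 0
  'sat' -> 3
  'big' -> 6
  'and' -> 2
  'ran' -> 4

Encoded: [6, 2, 0, 3, 6, 2, 4]


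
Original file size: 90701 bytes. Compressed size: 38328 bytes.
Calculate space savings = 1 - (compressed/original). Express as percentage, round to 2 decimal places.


ratio = compressed/original = 38328/90701 = 0.422575
savings = 1 - ratio = 1 - 0.422575 = 0.577425
as a percentage: 0.577425 * 100 = 57.74%

Space savings = 1 - 38328/90701 = 57.74%


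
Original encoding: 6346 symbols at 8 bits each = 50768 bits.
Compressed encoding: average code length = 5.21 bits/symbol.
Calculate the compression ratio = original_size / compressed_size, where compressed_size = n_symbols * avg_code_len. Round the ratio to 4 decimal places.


original_size = n_symbols * orig_bits = 6346 * 8 = 50768 bits
compressed_size = n_symbols * avg_code_len = 6346 * 5.21 = 33062.66 bits
ratio = original_size / compressed_size = 50768 / 33062.66 = 1.5355

Compression ratio = 1.5355


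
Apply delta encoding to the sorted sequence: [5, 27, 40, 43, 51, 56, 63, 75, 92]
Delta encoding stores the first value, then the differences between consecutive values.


First value: 5
Deltas:
  27 - 5 = 22
  40 - 27 = 13
  43 - 40 = 3
  51 - 43 = 8
  56 - 51 = 5
  63 - 56 = 7
  75 - 63 = 12
  92 - 75 = 17


Delta encoded: [5, 22, 13, 3, 8, 5, 7, 12, 17]


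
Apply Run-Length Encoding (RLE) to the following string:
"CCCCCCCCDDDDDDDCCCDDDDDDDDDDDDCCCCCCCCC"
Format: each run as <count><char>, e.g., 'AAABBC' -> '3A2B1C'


Scanning runs left to right:
  i=0: run of 'C' x 8 -> '8C'
  i=8: run of 'D' x 7 -> '7D'
  i=15: run of 'C' x 3 -> '3C'
  i=18: run of 'D' x 12 -> '12D'
  i=30: run of 'C' x 9 -> '9C'

RLE = 8C7D3C12D9C


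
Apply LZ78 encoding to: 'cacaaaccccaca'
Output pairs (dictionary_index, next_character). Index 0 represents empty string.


LZ78 encoding steps:
Dictionary: {0: ''}
Step 1: w='' (idx 0), next='c' -> output (0, 'c'), add 'c' as idx 1
Step 2: w='' (idx 0), next='a' -> output (0, 'a'), add 'a' as idx 2
Step 3: w='c' (idx 1), next='a' -> output (1, 'a'), add 'ca' as idx 3
Step 4: w='a' (idx 2), next='a' -> output (2, 'a'), add 'aa' as idx 4
Step 5: w='c' (idx 1), next='c' -> output (1, 'c'), add 'cc' as idx 5
Step 6: w='cc' (idx 5), next='a' -> output (5, 'a'), add 'cca' as idx 6
Step 7: w='ca' (idx 3), end of input -> output (3, '')


Encoded: [(0, 'c'), (0, 'a'), (1, 'a'), (2, 'a'), (1, 'c'), (5, 'a'), (3, '')]


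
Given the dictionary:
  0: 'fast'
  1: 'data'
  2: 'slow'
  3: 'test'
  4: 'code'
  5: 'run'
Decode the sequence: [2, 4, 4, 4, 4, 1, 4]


Look up each index in the dictionary:
  2 -> 'slow'
  4 -> 'code'
  4 -> 'code'
  4 -> 'code'
  4 -> 'code'
  1 -> 'data'
  4 -> 'code'

Decoded: "slow code code code code data code"


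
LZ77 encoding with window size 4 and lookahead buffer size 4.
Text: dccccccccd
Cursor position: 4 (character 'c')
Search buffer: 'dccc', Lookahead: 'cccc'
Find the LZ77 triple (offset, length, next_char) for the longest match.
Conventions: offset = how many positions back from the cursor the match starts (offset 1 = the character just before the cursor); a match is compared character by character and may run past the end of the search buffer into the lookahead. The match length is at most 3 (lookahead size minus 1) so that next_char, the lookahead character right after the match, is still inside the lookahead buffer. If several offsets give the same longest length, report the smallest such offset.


Try each offset into the search buffer:
  offset=1 (pos 3, char 'c'): match length 3
  offset=2 (pos 2, char 'c'): match length 3
  offset=3 (pos 1, char 'c'): match length 3
  offset=4 (pos 0, char 'd'): match length 0
Longest match has length 3, found at offsets 1, 2, 3; take the smallest, offset 1.
next_char = character at position 4 + 3 = 7 -> 'c'

Best match: offset=1, length=3 (matching 'ccc' starting at position 3)
LZ77 triple: (1, 3, 'c')


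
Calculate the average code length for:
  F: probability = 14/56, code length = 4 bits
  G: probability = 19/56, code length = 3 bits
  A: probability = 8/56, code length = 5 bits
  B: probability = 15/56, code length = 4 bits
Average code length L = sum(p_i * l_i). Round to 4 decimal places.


Weighted contributions p_i * l_i:
  F: (14/56) * 4 = 56/56
  G: (19/56) * 3 = 57/56
  A: (8/56) * 5 = 40/56
  B: (15/56) * 4 = 60/56
Sum = (56 + 57 + 40 + 60)/56 = 213/56

L = 213/56 = 3.8036 bits/symbol


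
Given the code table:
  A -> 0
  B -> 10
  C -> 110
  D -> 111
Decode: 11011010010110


Decoding:
110 -> C
110 -> C
10 -> B
0 -> A
10 -> B
110 -> C


Result: CCBABC


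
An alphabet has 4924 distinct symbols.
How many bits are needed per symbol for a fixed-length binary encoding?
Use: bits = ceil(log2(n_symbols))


log2(4924) = 12.2656
Bracket: 2^12 = 4096 < 4924 <= 2^13 = 8192
So ceil(log2(4924)) = 13

bits = ceil(log2(4924)) = ceil(12.2656) = 13 bits


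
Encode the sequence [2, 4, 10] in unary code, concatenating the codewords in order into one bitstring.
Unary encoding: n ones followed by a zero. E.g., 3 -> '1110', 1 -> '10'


Encode each number as n ones followed by a terminating 0:
  2 -> 110 (3 bits)
  4 -> 11110 (5 bits)
  10 -> 11111111110 (11 bits)
Total length = 3 + 5 + 11 = 19 bits.

Unary([2, 4, 10]) = 1101111011111111110 (19 bits)


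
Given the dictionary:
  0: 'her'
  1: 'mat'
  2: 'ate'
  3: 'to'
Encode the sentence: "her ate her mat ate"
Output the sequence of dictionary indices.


Look up each word in the dictionary:
  'her' -> 0
  'ate' -> 2
  'her' -> 0
  'mat' -> 1
  'ate' -> 2

Encoded: [0, 2, 0, 1, 2]


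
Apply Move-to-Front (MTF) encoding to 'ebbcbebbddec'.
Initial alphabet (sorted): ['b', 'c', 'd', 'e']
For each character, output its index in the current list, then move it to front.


MTF encoding:
'e': index 3 in ['b', 'c', 'd', 'e'] -> ['e', 'b', 'c', 'd']
'b': index 1 in ['e', 'b', 'c', 'd'] -> ['b', 'e', 'c', 'd']
'b': index 0 in ['b', 'e', 'c', 'd'] -> ['b', 'e', 'c', 'd']
'c': index 2 in ['b', 'e', 'c', 'd'] -> ['c', 'b', 'e', 'd']
'b': index 1 in ['c', 'b', 'e', 'd'] -> ['b', 'c', 'e', 'd']
'e': index 2 in ['b', 'c', 'e', 'd'] -> ['e', 'b', 'c', 'd']
'b': index 1 in ['e', 'b', 'c', 'd'] -> ['b', 'e', 'c', 'd']
'b': index 0 in ['b', 'e', 'c', 'd'] -> ['b', 'e', 'c', 'd']
'd': index 3 in ['b', 'e', 'c', 'd'] -> ['d', 'b', 'e', 'c']
'd': index 0 in ['d', 'b', 'e', 'c'] -> ['d', 'b', 'e', 'c']
'e': index 2 in ['d', 'b', 'e', 'c'] -> ['e', 'd', 'b', 'c']
'c': index 3 in ['e', 'd', 'b', 'c'] -> ['c', 'e', 'd', 'b']


Output: [3, 1, 0, 2, 1, 2, 1, 0, 3, 0, 2, 3]


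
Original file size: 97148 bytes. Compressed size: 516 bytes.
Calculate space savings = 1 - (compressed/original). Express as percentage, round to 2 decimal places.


ratio = compressed/original = 516/97148 = 0.005311
savings = 1 - ratio = 1 - 0.005311 = 0.994689
as a percentage: 0.994689 * 100 = 99.47%

Space savings = 1 - 516/97148 = 99.47%


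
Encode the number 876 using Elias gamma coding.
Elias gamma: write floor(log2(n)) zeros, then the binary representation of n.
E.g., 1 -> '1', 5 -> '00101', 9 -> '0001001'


num_bits = floor(log2(876)) + 1 = 10
leading_zeros = num_bits - 1 = 9
binary(876) = 1101101100

Elias gamma(876) = '000000000' + '1101101100' = 0000000001101101100 (19 bits)


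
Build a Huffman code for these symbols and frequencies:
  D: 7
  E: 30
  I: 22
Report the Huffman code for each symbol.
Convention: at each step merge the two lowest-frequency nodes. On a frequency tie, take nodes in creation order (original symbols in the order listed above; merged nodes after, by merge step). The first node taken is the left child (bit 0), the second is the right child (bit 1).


Huffman tree construction:
Step 1: Merge D(7) + I(22) = 29
Step 2: Merge (D+I)(29) + E(30) = 59
Read each symbol's code off the tree from the root (left child = 0, right child = 1).

Codes:
  D: 00 (length 2)
  E: 1 (length 1)
  I: 01 (length 2)
Average code length: 88/59 = 1.4915 bits/symbol


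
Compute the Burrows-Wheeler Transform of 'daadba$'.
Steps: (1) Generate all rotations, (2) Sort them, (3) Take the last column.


Rotations (sorted):
  0: $daadba -> last char: a
  1: a$daadb -> last char: b
  2: aadba$d -> last char: d
  3: adba$da -> last char: a
  4: ba$daad -> last char: d
  5: daadba$ -> last char: $
  6: dba$daa -> last char: a


BWT = abdad$a


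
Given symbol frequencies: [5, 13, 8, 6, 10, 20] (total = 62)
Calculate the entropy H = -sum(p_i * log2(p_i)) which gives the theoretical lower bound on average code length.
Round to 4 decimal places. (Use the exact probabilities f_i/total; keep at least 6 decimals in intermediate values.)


Per-symbol terms -p_i * log2(p_i) with p_i = f_i/62:
  p = 5/62 = 0.080645: log2(p) = -3.632268, -p*log2(p) = 0.292925
  p = 13/62 = 0.209677: log2(p) = -2.253757, -p*log2(p) = 0.472562
  p = 8/62 = 0.129032: log2(p) = -2.954196, -p*log2(p) = 0.381187
  p = 6/62 = 0.096774: log2(p) = -3.369234, -p*log2(p) = 0.326055
  p = 10/62 = 0.161290: log2(p) = -2.632268, -p*log2(p) = 0.424559
  p = 20/62 = 0.322581: log2(p) = -1.632268, -p*log2(p) = 0.526538
H = 0.292925 + 0.472562 + 0.381187 + 0.326055 + 0.424559 + 0.526538 = 2.423826

H = 2.4238 bits/symbol


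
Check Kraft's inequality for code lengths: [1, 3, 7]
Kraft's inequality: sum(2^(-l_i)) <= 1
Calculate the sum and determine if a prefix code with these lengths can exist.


Sum = 2^(-1) + 2^(-3) + 2^(-7)
    = 0.5 + 0.125 + 0.0078125
    = 81/128 = 0.6328125
Since 0.6328125 <= 1, Kraft's inequality IS satisfied.
A prefix code with these lengths CAN exist.

Kraft sum = 0.6328125. Satisfied.


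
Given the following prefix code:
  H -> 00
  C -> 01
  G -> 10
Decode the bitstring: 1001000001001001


Decoding step by step:
Bits 10 -> G
Bits 01 -> C
Bits 00 -> H
Bits 00 -> H
Bits 01 -> C
Bits 00 -> H
Bits 10 -> G
Bits 01 -> C


Decoded message: GCHHCHGC


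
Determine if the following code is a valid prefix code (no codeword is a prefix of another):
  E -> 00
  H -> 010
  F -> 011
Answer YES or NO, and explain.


Checking each pair (does one codeword prefix another?):
  E='00' vs H='010': no prefix
  E='00' vs F='011': no prefix
  H='010' vs E='00': no prefix
  H='010' vs F='011': no prefix
  F='011' vs E='00': no prefix
  F='011' vs H='010': no prefix
No violation found over all pairs.

YES -- this is a valid prefix code. No codeword is a prefix of any other codeword.


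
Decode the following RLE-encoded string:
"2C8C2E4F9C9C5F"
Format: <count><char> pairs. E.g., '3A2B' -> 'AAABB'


Expanding each <count><char> pair:
  2C -> 'CC'
  8C -> 'CCCCCCCC'
  2E -> 'EE'
  4F -> 'FFFF'
  9C -> 'CCCCCCCCC'
  9C -> 'CCCCCCCCC'
  5F -> 'FFFFF'

Decoded = CCCCCCCCCCEEFFFFCCCCCCCCCCCCCCCCCCFFFFF


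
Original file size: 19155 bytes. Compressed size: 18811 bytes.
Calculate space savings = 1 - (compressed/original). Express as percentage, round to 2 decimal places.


ratio = compressed/original = 18811/19155 = 0.982041
savings = 1 - ratio = 1 - 0.982041 = 0.017959
as a percentage: 0.017959 * 100 = 1.8%

Space savings = 1 - 18811/19155 = 1.8%


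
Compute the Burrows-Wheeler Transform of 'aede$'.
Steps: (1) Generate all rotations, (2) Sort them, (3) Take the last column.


Rotations (sorted):
  0: $aede -> last char: e
  1: aede$ -> last char: $
  2: de$ae -> last char: e
  3: e$aed -> last char: d
  4: ede$a -> last char: a


BWT = e$eda


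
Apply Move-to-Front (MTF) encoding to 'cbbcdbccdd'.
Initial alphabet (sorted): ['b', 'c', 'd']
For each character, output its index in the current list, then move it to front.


MTF encoding:
'c': index 1 in ['b', 'c', 'd'] -> ['c', 'b', 'd']
'b': index 1 in ['c', 'b', 'd'] -> ['b', 'c', 'd']
'b': index 0 in ['b', 'c', 'd'] -> ['b', 'c', 'd']
'c': index 1 in ['b', 'c', 'd'] -> ['c', 'b', 'd']
'd': index 2 in ['c', 'b', 'd'] -> ['d', 'c', 'b']
'b': index 2 in ['d', 'c', 'b'] -> ['b', 'd', 'c']
'c': index 2 in ['b', 'd', 'c'] -> ['c', 'b', 'd']
'c': index 0 in ['c', 'b', 'd'] -> ['c', 'b', 'd']
'd': index 2 in ['c', 'b', 'd'] -> ['d', 'c', 'b']
'd': index 0 in ['d', 'c', 'b'] -> ['d', 'c', 'b']


Output: [1, 1, 0, 1, 2, 2, 2, 0, 2, 0]


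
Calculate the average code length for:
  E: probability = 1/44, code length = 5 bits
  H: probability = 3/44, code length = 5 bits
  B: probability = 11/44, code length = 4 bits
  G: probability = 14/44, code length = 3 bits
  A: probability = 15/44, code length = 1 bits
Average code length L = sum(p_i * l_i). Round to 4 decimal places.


Weighted contributions p_i * l_i:
  E: (1/44) * 5 = 5/44
  H: (3/44) * 5 = 15/44
  B: (11/44) * 4 = 44/44
  G: (14/44) * 3 = 42/44
  A: (15/44) * 1 = 15/44
Sum = (5 + 15 + 44 + 42 + 15)/44 = 121/44

L = 121/44 = 2.7500 bits/symbol


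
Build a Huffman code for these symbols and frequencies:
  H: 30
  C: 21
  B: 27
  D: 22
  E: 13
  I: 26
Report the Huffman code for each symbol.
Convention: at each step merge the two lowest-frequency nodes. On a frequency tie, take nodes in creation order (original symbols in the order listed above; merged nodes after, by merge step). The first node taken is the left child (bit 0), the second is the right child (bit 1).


Huffman tree construction:
Step 1: Merge E(13) + C(21) = 34
Step 2: Merge D(22) + I(26) = 48
Step 3: Merge B(27) + H(30) = 57
Step 4: Merge (E+C)(34) + (D+I)(48) = 82
Step 5: Merge (B+H)(57) + ((E+C)+(D+I))(82) = 139
Read each symbol's code off the tree from the root (left child = 0, right child = 1).

Codes:
  H: 01 (length 2)
  C: 101 (length 3)
  B: 00 (length 2)
  D: 110 (length 3)
  E: 100 (length 3)
  I: 111 (length 3)
Average code length: 360/139 = 2.5899 bits/symbol


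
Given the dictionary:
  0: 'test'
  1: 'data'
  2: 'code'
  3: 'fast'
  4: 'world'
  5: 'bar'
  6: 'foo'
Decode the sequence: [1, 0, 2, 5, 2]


Look up each index in the dictionary:
  1 -> 'data'
  0 -> 'test'
  2 -> 'code'
  5 -> 'bar'
  2 -> 'code'

Decoded: "data test code bar code"


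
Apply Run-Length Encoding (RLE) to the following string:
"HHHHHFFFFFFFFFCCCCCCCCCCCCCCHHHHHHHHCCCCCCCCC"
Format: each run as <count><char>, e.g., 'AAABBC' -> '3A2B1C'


Scanning runs left to right:
  i=0: run of 'H' x 5 -> '5H'
  i=5: run of 'F' x 9 -> '9F'
  i=14: run of 'C' x 14 -> '14C'
  i=28: run of 'H' x 8 -> '8H'
  i=36: run of 'C' x 9 -> '9C'

RLE = 5H9F14C8H9C


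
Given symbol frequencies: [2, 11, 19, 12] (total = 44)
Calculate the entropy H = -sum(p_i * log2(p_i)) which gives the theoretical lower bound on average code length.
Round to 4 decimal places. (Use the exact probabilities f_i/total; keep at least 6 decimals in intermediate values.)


Per-symbol terms -p_i * log2(p_i) with p_i = f_i/44:
  p = 2/44 = 0.045455: log2(p) = -4.459432, -p*log2(p) = 0.202701
  p = 11/44 = 0.250000: log2(p) = -2.000000, -p*log2(p) = 0.500000
  p = 19/44 = 0.431818: log2(p) = -1.211504, -p*log2(p) = 0.523149
  p = 12/44 = 0.272727: log2(p) = -1.874469, -p*log2(p) = 0.511219
H = 0.202701 + 0.500000 + 0.523149 + 0.511219 = 1.737069

H = 1.7371 bits/symbol


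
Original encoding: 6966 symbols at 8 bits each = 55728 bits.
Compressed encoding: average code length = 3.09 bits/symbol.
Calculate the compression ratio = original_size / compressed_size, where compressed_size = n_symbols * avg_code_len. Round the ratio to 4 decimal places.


original_size = n_symbols * orig_bits = 6966 * 8 = 55728 bits
compressed_size = n_symbols * avg_code_len = 6966 * 3.09 = 21524.94 bits
ratio = original_size / compressed_size = 55728 / 21524.94 = 2.589

Compression ratio = 2.589


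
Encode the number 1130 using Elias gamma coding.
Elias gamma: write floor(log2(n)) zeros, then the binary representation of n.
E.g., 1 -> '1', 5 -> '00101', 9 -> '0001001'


num_bits = floor(log2(1130)) + 1 = 11
leading_zeros = num_bits - 1 = 10
binary(1130) = 10001101010

Elias gamma(1130) = '0000000000' + '10001101010' = 000000000010001101010 (21 bits)


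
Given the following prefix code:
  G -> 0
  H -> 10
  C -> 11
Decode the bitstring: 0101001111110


Decoding step by step:
Bits 0 -> G
Bits 10 -> H
Bits 10 -> H
Bits 0 -> G
Bits 11 -> C
Bits 11 -> C
Bits 11 -> C
Bits 0 -> G


Decoded message: GHHGCCCG


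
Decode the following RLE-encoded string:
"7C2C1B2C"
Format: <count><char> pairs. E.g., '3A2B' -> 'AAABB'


Expanding each <count><char> pair:
  7C -> 'CCCCCCC'
  2C -> 'CC'
  1B -> 'B'
  2C -> 'CC'

Decoded = CCCCCCCCCBCC


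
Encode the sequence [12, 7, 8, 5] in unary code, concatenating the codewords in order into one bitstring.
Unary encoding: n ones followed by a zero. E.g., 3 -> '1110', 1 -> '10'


Encode each number as n ones followed by a terminating 0:
  12 -> 1111111111110 (13 bits)
  7 -> 11111110 (8 bits)
  8 -> 111111110 (9 bits)
  5 -> 111110 (6 bits)
Total length = 13 + 8 + 9 + 6 = 36 bits.

Unary([12, 7, 8, 5]) = 111111111111011111110111111110111110 (36 bits)


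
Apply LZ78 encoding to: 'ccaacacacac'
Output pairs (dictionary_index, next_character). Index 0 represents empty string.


LZ78 encoding steps:
Dictionary: {0: ''}
Step 1: w='' (idx 0), next='c' -> output (0, 'c'), add 'c' as idx 1
Step 2: w='c' (idx 1), next='a' -> output (1, 'a'), add 'ca' as idx 2
Step 3: w='' (idx 0), next='a' -> output (0, 'a'), add 'a' as idx 3
Step 4: w='ca' (idx 2), next='c' -> output (2, 'c'), add 'cac' as idx 4
Step 5: w='a' (idx 3), next='c' -> output (3, 'c'), add 'ac' as idx 5
Step 6: w='ac' (idx 5), end of input -> output (5, '')


Encoded: [(0, 'c'), (1, 'a'), (0, 'a'), (2, 'c'), (3, 'c'), (5, '')]


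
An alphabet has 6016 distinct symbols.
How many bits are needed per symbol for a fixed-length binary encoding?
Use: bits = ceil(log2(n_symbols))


log2(6016) = 12.5546
Bracket: 2^12 = 4096 < 6016 <= 2^13 = 8192
So ceil(log2(6016)) = 13

bits = ceil(log2(6016)) = ceil(12.5546) = 13 bits


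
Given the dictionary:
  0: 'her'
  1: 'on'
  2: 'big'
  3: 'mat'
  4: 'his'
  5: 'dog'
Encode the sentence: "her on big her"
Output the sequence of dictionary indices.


Look up each word in the dictionary:
  'her' -> 0
  'on' -> 1
  'big' -> 2
  'her' -> 0

Encoded: [0, 1, 2, 0]


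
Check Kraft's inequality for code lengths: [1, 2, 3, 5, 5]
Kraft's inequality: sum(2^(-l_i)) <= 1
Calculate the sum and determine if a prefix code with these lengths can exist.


Sum = 2^(-1) + 2^(-2) + 2^(-3) + 2^(-5) + 2^(-5)
    = 0.5 + 0.25 + 0.125 + 0.03125 + 0.03125
    = 30/32 = 0.9375
Since 0.9375 <= 1, Kraft's inequality IS satisfied.
A prefix code with these lengths CAN exist.

Kraft sum = 0.9375. Satisfied.


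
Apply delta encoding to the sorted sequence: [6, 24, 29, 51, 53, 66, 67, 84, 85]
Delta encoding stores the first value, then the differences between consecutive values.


First value: 6
Deltas:
  24 - 6 = 18
  29 - 24 = 5
  51 - 29 = 22
  53 - 51 = 2
  66 - 53 = 13
  67 - 66 = 1
  84 - 67 = 17
  85 - 84 = 1


Delta encoded: [6, 18, 5, 22, 2, 13, 1, 17, 1]


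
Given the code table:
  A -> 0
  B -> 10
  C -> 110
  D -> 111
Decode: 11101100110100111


Decoding:
111 -> D
0 -> A
110 -> C
0 -> A
110 -> C
10 -> B
0 -> A
111 -> D


Result: DACACBAD


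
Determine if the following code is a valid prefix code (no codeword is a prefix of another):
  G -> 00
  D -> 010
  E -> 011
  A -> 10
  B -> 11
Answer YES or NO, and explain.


Checking each pair (does one codeword prefix another?):
  G='00' vs D='010': no prefix
  G='00' vs E='011': no prefix
  G='00' vs A='10': no prefix
  G='00' vs B='11': no prefix
  D='010' vs G='00': no prefix
  D='010' vs E='011': no prefix
  D='010' vs A='10': no prefix
  D='010' vs B='11': no prefix
  E='011' vs G='00': no prefix
  E='011' vs D='010': no prefix
  E='011' vs A='10': no prefix
  E='011' vs B='11': no prefix
  A='10' vs G='00': no prefix
  A='10' vs D='010': no prefix
  A='10' vs E='011': no prefix
  A='10' vs B='11': no prefix
  B='11' vs G='00': no prefix
  B='11' vs D='010': no prefix
  B='11' vs E='011': no prefix
  B='11' vs A='10': no prefix
No violation found over all pairs.

YES -- this is a valid prefix code. No codeword is a prefix of any other codeword.
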